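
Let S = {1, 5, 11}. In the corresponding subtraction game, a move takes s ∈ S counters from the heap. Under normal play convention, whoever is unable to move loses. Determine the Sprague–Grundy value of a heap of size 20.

n :  0  1  2  3  4  5  6  7  8  9 10 11 12 13 14 15 16 17 18 19 20
G :  0  1  0  1  0  1  0  1  0  1  0  1  0  1  0  1  0  1  0  1  0

0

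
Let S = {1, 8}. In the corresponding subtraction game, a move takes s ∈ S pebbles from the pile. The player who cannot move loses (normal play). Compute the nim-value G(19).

n :  0  1  2  3  4  5  6  7  8  9 10 11 12 13 14 15 16 17 18 19
G :  0  1  0  1  0  1  0  1  2  0  1  0  1  0  1  0  1  2  0  1

1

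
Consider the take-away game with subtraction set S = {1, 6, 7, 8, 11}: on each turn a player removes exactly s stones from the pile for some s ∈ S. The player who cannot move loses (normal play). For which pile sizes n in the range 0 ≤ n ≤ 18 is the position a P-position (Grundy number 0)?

0, 2, 4, 14, 16, 18

G(0) = 0
G(1) = mex{0} = 1
G(2) = mex{1} = 0
G(3) = mex{0} = 1
G(4) = mex{1} = 0
G(5) = mex{0} = 1
G(6) = mex{1,0} = 2
G(7) = mex{2,1,0} = 3
G(8) = mex{3,0,1,0} = 2
G(9) = mex{2,1,0,1} = 3
G(10) = mex{3,0,1,0} = 2
G(11) = mex{2,1,0,1,0} = 3
G(12) = mex{3,2,1,0,1} = 4
G(13) = mex{4,3,2,1,0} = 5
G(14) = mex{5,2,3,2,1} = 0
G(15) = mex{0,3,2,3,0} = 1
G(16) = mex{1,2,3,2,1} = 0
G(17) = mex{0,3,2,3,2} = 1
G(18) = mex{1,4,3,2,3} = 0
P-positions are exactly the n with G(n) = 0.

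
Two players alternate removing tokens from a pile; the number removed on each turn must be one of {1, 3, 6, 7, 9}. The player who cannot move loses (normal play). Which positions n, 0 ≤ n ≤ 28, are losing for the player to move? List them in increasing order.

0, 2, 4, 12, 14, 16, 24, 26, 28

G(0) = 0
G(1) = mex{0} = 1
G(2) = mex{1} = 0
G(3) = mex{0,0} = 1
G(4) = mex{1,1} = 0
G(5) = mex{0,0} = 1
G(6) = mex{1,1,0} = 2
G(7) = mex{2,0,1,0} = 3
G(8) = mex{3,1,0,1} = 2
G(9) = mex{2,2,1,0,0} = 3
G(10) = mex{3,3,0,1,1} = 2
G(11) = mex{2,2,1,0,0} = 3
G(12) = mex{3,3,2,1,1} = 0
G(13) = mex{0,2,3,2,0} = 1
G(14) = mex{1,3,2,3,1} = 0
G(15) = mex{0,0,3,2,2} = 1
G(16) = mex{1,1,2,3,3} = 0
G(17) = mex{0,0,3,2,2} = 1
G(18) = mex{1,1,0,3,3} = 2
G(19) = mex{2,0,1,0,2} = 3
G(20) = mex{3,1,0,1,3} = 2
G(21) = mex{2,2,1,0,0} = 3
G(22) = mex{3,3,0,1,1} = 2
G(23) = mex{2,2,1,0,0} = 3
G(24) = mex{3,3,2,1,1} = 0
G(25) = mex{0,2,3,2,0} = 1
G(26) = mex{1,3,2,3,1} = 0
G(27) = mex{0,0,3,2,2} = 1
G(28) = mex{1,1,2,3,3} = 0
P-positions are exactly the n with G(n) = 0.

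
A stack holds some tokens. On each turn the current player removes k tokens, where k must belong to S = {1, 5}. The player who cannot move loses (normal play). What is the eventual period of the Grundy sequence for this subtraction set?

n :  0  1  2  3  4  5  6  7  8  9 10 11 12 13 14
G :  0  1  0  1  0  1  0  1  0  1  0  1  0  1  0
G(n+2) = G(n) holds for n = 0,…,4 (a full window of length max(S) = 5), so the sequence is purely periodic with period 2.

2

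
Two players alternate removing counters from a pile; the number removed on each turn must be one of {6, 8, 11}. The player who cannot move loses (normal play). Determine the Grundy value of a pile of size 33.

G(0) = 0
G(1) = mex{} = 0
G(2) = mex{} = 0
G(3) = mex{} = 0
G(4) = mex{} = 0
G(5) = mex{} = 0
G(6) = mex{0} = 1
G(7) = mex{0} = 1
G(8) = mex{0,0} = 1
G(9) = mex{0,0} = 1
G(10) = mex{0,0} = 1
G(11) = mex{0,0,0} = 1
G(12) = mex{1,0,0} = 2
G(13) = mex{1,0,0} = 2
G(14) = mex{1,1,0} = 2
G(15) = mex{1,1,0} = 2
G(16) = mex{1,1,0} = 2
G(17) = mex{1,1,1} = 0
G(18) = mex{2,1,1} = 0
G(19) = mex{2,1,1} = 0
G(20) = mex{2,2,1} = 0
G(21) = mex{2,2,1} = 0
G(22) = mex{2,2,1} = 0
G(23) = mex{0,2,2} = 1
G(24) = mex{0,2,2} = 1
G(25) = mex{0,0,2} = 1
G(26) = mex{0,0,2} = 1
G(27) = mex{0,0,2} = 1
G(28) = mex{0,0,0} = 1
G(29) = mex{1,0,0} = 2
G(30) = mex{1,0,0} = 2
G(31) = mex{1,1,0} = 2
G(32) = mex{1,1,0} = 2
G(33) = mex{1,1,0} = 2

2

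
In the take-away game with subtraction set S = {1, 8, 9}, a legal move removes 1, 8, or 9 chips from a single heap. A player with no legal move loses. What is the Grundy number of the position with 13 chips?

3

G(0) = 0
G(1) = mex{0} = 1
G(2) = mex{1} = 0
G(3) = mex{0} = 1
G(4) = mex{1} = 0
G(5) = mex{0} = 1
G(6) = mex{1} = 0
G(7) = mex{0} = 1
G(8) = mex{1,0} = 2
G(9) = mex{2,1,0} = 3
G(10) = mex{3,0,1} = 2
G(11) = mex{2,1,0} = 3
G(12) = mex{3,0,1} = 2
G(13) = mex{2,1,0} = 3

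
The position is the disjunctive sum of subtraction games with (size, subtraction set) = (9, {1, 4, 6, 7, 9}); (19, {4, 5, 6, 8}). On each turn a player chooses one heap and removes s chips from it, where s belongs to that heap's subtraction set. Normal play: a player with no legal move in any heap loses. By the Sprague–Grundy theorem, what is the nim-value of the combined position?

Heap A, S = {1, 4, 6, 7, 9}:
G(0) = 0
G(1) = mex{0} = 1
G(2) = mex{1} = 0
G(3) = mex{0} = 1
G(4) = mex{1,0} = 2
G(5) = mex{2,1} = 0
G(6) = mex{0,0,0} = 1
G(7) = mex{1,1,1,0} = 2
G(8) = mex{2,2,0,1} = 3
G(9) = mex{3,0,1,0,0} = 2
G_A(9) = 2.
Heap B, S = {4, 5, 6, 8}:
G(0) = 0
G(1) = mex{} = 0
G(2) = mex{} = 0
G(3) = mex{} = 0
G(4) = mex{0} = 1
G(5) = mex{0,0} = 1
G(6) = mex{0,0,0} = 1
G(7) = mex{0,0,0} = 1
G(8) = mex{1,0,0,0} = 2
G(9) = mex{1,1,0,0} = 2
G(10) = mex{1,1,1,0} = 2
G(11) = mex{1,1,1,0} = 2
G(12) = mex{2,1,1,1} = 0
G(13) = mex{2,2,1,1} = 0
G(14) = mex{2,2,2,1} = 0
G(15) = mex{2,2,2,1} = 0
G(16) = mex{0,2,2,2} = 1
G(17) = mex{0,0,2,2} = 1
G(18) = mex{0,0,0,2} = 1
G(19) = mex{0,0,0,2} = 1
G_B(19) = 1.
Combined Grundy value = 2 ⊕ 1 = 3.

3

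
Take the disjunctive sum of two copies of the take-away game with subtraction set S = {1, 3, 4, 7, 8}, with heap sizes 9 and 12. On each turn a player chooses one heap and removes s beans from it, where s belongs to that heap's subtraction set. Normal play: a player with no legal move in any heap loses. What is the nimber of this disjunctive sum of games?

4

All heaps use S = {1, 3, 4, 7, 8}:
n :  0  1  2  3  4  5  6  7  8  9 10 11 12
G :  0  1  0  1  2  3  2  3  4  5  4  0  1
Heap A: G(9) = 5.
Heap B: G(12) = 1.
Combined Grundy value = 5 ⊕ 1 = 4.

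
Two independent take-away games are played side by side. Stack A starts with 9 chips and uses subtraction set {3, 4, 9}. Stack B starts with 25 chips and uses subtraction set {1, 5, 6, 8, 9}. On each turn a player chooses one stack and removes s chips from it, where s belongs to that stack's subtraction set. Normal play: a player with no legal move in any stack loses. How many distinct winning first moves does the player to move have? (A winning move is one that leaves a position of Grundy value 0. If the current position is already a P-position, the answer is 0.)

Stack A, S = {3, 4, 9}:
n : 0 1 2 3 4 5 6 7 8 9
G : 0 0 0 1 1 1 2 0 0 3
G_A(9) = 3.
Stack B, S = {1, 5, 6, 8, 9}:
n :  0  1  2  3  4  5  6  7  8  9 10 11 12 13 14 15 16 17 18 19 20 21 22 23 24 25
G :  0  1  0  1  0  1  2  3  2  3  2  3  4  5  0  1  0  1  0  1  2  3  2  3  2  3
G_B(25) = 3.
Combined Grundy value = 3 ⊕ 3 = 0.
A winning move leaves total XOR = 0, i.e. changes one component's Grundy value g to g ⊕ X where X is the current total.
Stack A: target g' = 3⊕0 = 3, but every legal move changes the Grundy value (mex property), so 0 moves.
Stack B: target g' = 3⊕0 = 3, but every legal move changes the Grundy value (mex property), so 0 moves.

0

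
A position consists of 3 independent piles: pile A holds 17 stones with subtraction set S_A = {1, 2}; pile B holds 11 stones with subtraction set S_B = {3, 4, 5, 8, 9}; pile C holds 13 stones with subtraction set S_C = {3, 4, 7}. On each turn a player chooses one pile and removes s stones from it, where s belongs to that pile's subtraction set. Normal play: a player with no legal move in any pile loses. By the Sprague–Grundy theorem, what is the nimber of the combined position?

Pile A, S = {1, 2}:
G(0) = 0
G(1) = mex{0} = 1
G(2) = mex{1,0} = 2
G(3) = mex{2,1} = 0
G(4) = mex{0,2} = 1
G(5) = mex{1,0} = 2
G(6) = mex{2,1} = 0
G(7) = mex{0,2} = 1
G(8) = mex{1,0} = 2
G(9) = mex{2,1} = 0
G(10) = mex{0,2} = 1
G(11) = mex{1,0} = 2
G(12) = mex{2,1} = 0
G(13) = mex{0,2} = 1
G(14) = mex{1,0} = 2
G(15) = mex{2,1} = 0
G(16) = mex{0,2} = 1
G(17) = mex{1,0} = 2
G_A(17) = 2.
Pile B, S = {3, 4, 5, 8, 9}:
G(0) = 0
G(1) = mex{} = 0
G(2) = mex{} = 0
G(3) = mex{0} = 1
G(4) = mex{0,0} = 1
G(5) = mex{0,0,0} = 1
G(6) = mex{1,0,0} = 2
G(7) = mex{1,1,0} = 2
G(8) = mex{1,1,1,0} = 2
G(9) = mex{2,1,1,0,0} = 3
G(10) = mex{2,2,1,0,0} = 3
G(11) = mex{2,2,2,1,0} = 3
G_B(11) = 3.
Pile C, S = {3, 4, 7}:
G(0) = 0
G(1) = mex{} = 0
G(2) = mex{} = 0
G(3) = mex{0} = 1
G(4) = mex{0,0} = 1
G(5) = mex{0,0} = 1
G(6) = mex{1,0} = 2
G(7) = mex{1,1,0} = 2
G(8) = mex{1,1,0} = 2
G(9) = mex{2,1,0} = 3
G(10) = mex{2,2,1} = 0
G(11) = mex{2,2,1} = 0
G(12) = mex{3,2,1} = 0
G(13) = mex{0,3,2} = 1
G_C(13) = 1.
Combined Grundy value = 2 ⊕ 3 ⊕ 1 = 0.

0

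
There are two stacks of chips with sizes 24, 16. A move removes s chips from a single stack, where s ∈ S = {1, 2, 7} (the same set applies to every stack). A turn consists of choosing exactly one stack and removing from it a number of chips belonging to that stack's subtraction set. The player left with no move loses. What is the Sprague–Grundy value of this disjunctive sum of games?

1

All stacks use S = {1, 2, 7}:
G(0) = 0
G(1) = mex{0} = 1
G(2) = mex{1,0} = 2
G(3) = mex{2,1} = 0
G(4) = mex{0,2} = 1
G(5) = mex{1,0} = 2
G(6) = mex{2,1} = 0
G(7) = mex{0,2,0} = 1
G(8) = mex{1,0,1} = 2
G(9) = mex{2,1,2} = 0
G(10) = mex{0,2,0} = 1
G(11) = mex{1,0,1} = 2
G(12) = mex{2,1,2} = 0
G(13) = mex{0,2,0} = 1
G(14) = mex{1,0,1} = 2
G(15) = mex{2,1,2} = 0
G(16) = mex{0,2,0} = 1
G(17) = mex{1,0,1} = 2
G(18) = mex{2,1,2} = 0
G(19) = mex{0,2,0} = 1
G(20) = mex{1,0,1} = 2
G(21) = mex{2,1,2} = 0
G(22) = mex{0,2,0} = 1
G(23) = mex{1,0,1} = 2
G(24) = mex{2,1,2} = 0
Stack A: G(24) = 0.
Stack B: G(16) = 1.
Combined Grundy value = 0 ⊕ 1 = 1.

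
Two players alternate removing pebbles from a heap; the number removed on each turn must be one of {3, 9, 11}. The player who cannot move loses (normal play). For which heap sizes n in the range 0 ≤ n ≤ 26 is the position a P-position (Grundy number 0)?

0, 1, 2, 6, 7, 8, 14, 20, 21, 22, 26

n :  0  1  2  3  4  5  6  7  8  9 10 11 12 13 14 15 16 17 18 19 20 21 22 23 24 25 26
G :  0  0  0  1  1  1  0  0  0  1  1  1  2  2  0  3  3  1  2  2  0  0  0  1  1  1  0
P-positions are exactly the n with G(n) = 0.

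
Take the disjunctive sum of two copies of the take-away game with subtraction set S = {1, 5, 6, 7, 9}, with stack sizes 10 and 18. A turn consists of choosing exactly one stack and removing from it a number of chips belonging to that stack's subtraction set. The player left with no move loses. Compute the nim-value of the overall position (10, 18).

All stacks use S = {1, 5, 6, 7, 9}:
G(0) = 0
G(1) = mex{0} = 1
G(2) = mex{1} = 0
G(3) = mex{0} = 1
G(4) = mex{1} = 0
G(5) = mex{0,0} = 1
G(6) = mex{1,1,0} = 2
G(7) = mex{2,0,1,0} = 3
G(8) = mex{3,1,0,1} = 2
G(9) = mex{2,0,1,0,0} = 3
G(10) = mex{3,1,0,1,1} = 2
G(11) = mex{2,2,1,0,0} = 3
G(12) = mex{3,3,2,1,1} = 0
G(13) = mex{0,2,3,2,0} = 1
G(14) = mex{1,3,2,3,1} = 0
G(15) = mex{0,2,3,2,2} = 1
G(16) = mex{1,3,2,3,3} = 0
G(17) = mex{0,0,3,2,2} = 1
G(18) = mex{1,1,0,3,3} = 2
Stack A: G(10) = 2.
Stack B: G(18) = 2.
Combined Grundy value = 2 ⊕ 2 = 0.

0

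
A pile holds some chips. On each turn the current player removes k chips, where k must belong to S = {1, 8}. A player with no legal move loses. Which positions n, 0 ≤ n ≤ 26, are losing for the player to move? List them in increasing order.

0, 2, 4, 6, 9, 11, 13, 15, 18, 20, 22, 24

n :  0  1  2  3  4  5  6  7  8  9 10 11 12 13 14 15 16 17 18 19 20 21 22 23 24 25 26
G :  0  1  0  1  0  1  0  1  2  0  1  0  1  0  1  0  1  2  0  1  0  1  0  1  0  1  2
P-positions are exactly the n with G(n) = 0.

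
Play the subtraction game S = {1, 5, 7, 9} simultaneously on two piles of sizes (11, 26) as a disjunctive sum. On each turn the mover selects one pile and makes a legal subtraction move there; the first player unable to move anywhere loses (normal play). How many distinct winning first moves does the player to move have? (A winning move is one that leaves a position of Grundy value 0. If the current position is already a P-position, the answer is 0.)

8

All piles use S = {1, 5, 7, 9}:
n :  0  1  2  3  4  5  6  7  8  9 10 11 12 13 14 15 16 17 18 19 20 21 22 23 24 25 26
G :  0  1  0  1  0  1  0  1  0  1  0  1  0  1  0  1  0  1  0  1  0  1  0  1  0  1  0
Pile A: G(11) = 1.
Pile B: G(26) = 0.
Combined Grundy value = 1 ⊕ 0 = 1.
A winning move leaves total XOR = 0, i.e. changes one component's Grundy value g to g ⊕ X where X is the current total.
Pile A: need g' = 1⊕1 = 0. Options: 11−1→G=0, 11−5→G=0, 11−7→G=0, 11−9→G=0. Hits: 4.
Pile B: need g' = 0⊕1 = 1. Options: 26−1→G=1, 26−5→G=1, 26−7→G=1, 26−9→G=1. Hits: 4.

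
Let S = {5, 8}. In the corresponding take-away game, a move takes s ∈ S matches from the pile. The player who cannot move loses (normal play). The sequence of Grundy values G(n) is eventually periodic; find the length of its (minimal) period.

13

G(0) = 0
G(1) = mex{} = 0
G(2) = mex{} = 0
G(3) = mex{} = 0
G(4) = mex{} = 0
G(5) = mex{0} = 1
G(6) = mex{0} = 1
G(7) = mex{0} = 1
G(8) = mex{0,0} = 1
G(9) = mex{0,0} = 1
G(10) = mex{1,0} = 2
G(11) = mex{1,0} = 2
G(12) = mex{1,0} = 2
G(13) = mex{1,1} = 0
G(14) = mex{1,1} = 0
G(15) = mex{2,1} = 0
G(16) = mex{2,1} = 0
G(17) = mex{2,1} = 0
G(18) = mex{0,2} = 1
G(19) = mex{0,2} = 1
G(20) = mex{0,2} = 1
G(21) = mex{0,0} = 1
G(22) = mex{0,0} = 1
G(23) = mex{1,0} = 2
G(24) = mex{1,0} = 2
G(25) = mex{1,0} = 2
G(26) = mex{1,1} = 0
G(27) = mex{1,1} = 0
G(n+13) = G(n) holds for n = 0,…,7 (a full window of length max(S) = 8), so the sequence is purely periodic with period 13.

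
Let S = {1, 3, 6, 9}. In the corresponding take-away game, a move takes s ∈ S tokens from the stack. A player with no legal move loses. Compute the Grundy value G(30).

2

G(0) = 0
G(1) = mex{0} = 1
G(2) = mex{1} = 0
G(3) = mex{0,0} = 1
G(4) = mex{1,1} = 0
G(5) = mex{0,0} = 1
G(6) = mex{1,1,0} = 2
G(7) = mex{2,0,1} = 3
G(8) = mex{3,1,0} = 2
G(9) = mex{2,2,1,0} = 3
G(10) = mex{3,3,0,1} = 2
G(11) = mex{2,2,1,0} = 3
G(12) = mex{3,3,2,1} = 0
G(13) = mex{0,2,3,0} = 1
G(14) = mex{1,3,2,1} = 0
G(15) = mex{0,0,3,2} = 1
G(16) = mex{1,1,2,3} = 0
G(17) = mex{0,0,3,2} = 1
G(18) = mex{1,1,0,3} = 2
G(19) = mex{2,0,1,2} = 3
G(20) = mex{3,1,0,3} = 2
G(21) = mex{2,2,1,0} = 3
G(22) = mex{3,3,0,1} = 2
G(23) = mex{2,2,1,0} = 3
G(24) = mex{3,3,2,1} = 0
G(25) = mex{0,2,3,0} = 1
G(26) = mex{1,3,2,1} = 0
G(27) = mex{0,0,3,2} = 1
G(28) = mex{1,1,2,3} = 0
G(29) = mex{0,0,3,2} = 1
G(30) = mex{1,1,0,3} = 2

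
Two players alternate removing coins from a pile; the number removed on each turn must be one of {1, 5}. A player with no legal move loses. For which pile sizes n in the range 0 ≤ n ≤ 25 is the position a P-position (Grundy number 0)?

G(0) = 0
G(1) = mex{0} = 1
G(2) = mex{1} = 0
G(3) = mex{0} = 1
G(4) = mex{1} = 0
G(5) = mex{0,0} = 1
G(6) = mex{1,1} = 0
G(7) = mex{0,0} = 1
G(8) = mex{1,1} = 0
G(9) = mex{0,0} = 1
G(10) = mex{1,1} = 0
G(11) = mex{0,0} = 1
G(12) = mex{1,1} = 0
G(13) = mex{0,0} = 1
G(14) = mex{1,1} = 0
G(15) = mex{0,0} = 1
G(16) = mex{1,1} = 0
G(17) = mex{0,0} = 1
G(18) = mex{1,1} = 0
G(19) = mex{0,0} = 1
G(20) = mex{1,1} = 0
G(21) = mex{0,0} = 1
G(22) = mex{1,1} = 0
G(23) = mex{0,0} = 1
G(24) = mex{1,1} = 0
G(25) = mex{0,0} = 1
P-positions are exactly the n with G(n) = 0.

0, 2, 4, 6, 8, 10, 12, 14, 16, 18, 20, 22, 24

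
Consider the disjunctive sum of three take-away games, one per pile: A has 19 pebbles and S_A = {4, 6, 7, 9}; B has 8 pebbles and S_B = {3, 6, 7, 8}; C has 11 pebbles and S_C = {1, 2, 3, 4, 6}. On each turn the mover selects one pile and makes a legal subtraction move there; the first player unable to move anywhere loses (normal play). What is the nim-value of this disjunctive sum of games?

Pile A, S = {4, 6, 7, 9}:
G(0) = 0
G(1) = mex{} = 0
G(2) = mex{} = 0
G(3) = mex{} = 0
G(4) = mex{0} = 1
G(5) = mex{0} = 1
G(6) = mex{0,0} = 1
G(7) = mex{0,0,0} = 1
G(8) = mex{1,0,0} = 2
G(9) = mex{1,0,0,0} = 2
G(10) = mex{1,1,0,0} = 2
G(11) = mex{1,1,1,0} = 2
G(12) = mex{2,1,1,0} = 3
G(13) = mex{2,1,1,1} = 0
G(14) = mex{2,2,1,1} = 0
G(15) = mex{2,2,2,1} = 0
G(16) = mex{3,2,2,1} = 0
G(17) = mex{0,2,2,2} = 1
G(18) = mex{0,3,2,2} = 1
G(19) = mex{0,0,3,2} = 1
G_A(19) = 1.
Pile B, S = {3, 6, 7, 8}:
n : 0 1 2 3 4 5 6 7 8
G : 0 0 0 1 1 1 2 2 2
G_B(8) = 2.
Pile C, S = {1, 2, 3, 4, 6}:
G(0) = 0
G(1) = mex{0} = 1
G(2) = mex{1,0} = 2
G(3) = mex{2,1,0} = 3
G(4) = mex{3,2,1,0} = 4
G(5) = mex{4,3,2,1} = 0
G(6) = mex{0,4,3,2,0} = 1
G(7) = mex{1,0,4,3,1} = 2
G(8) = mex{2,1,0,4,2} = 3
G(9) = mex{3,2,1,0,3} = 4
G(10) = mex{4,3,2,1,4} = 0
G(11) = mex{0,4,3,2,0} = 1
G_C(11) = 1.
Combined Grundy value = 1 ⊕ 2 ⊕ 1 = 2.

2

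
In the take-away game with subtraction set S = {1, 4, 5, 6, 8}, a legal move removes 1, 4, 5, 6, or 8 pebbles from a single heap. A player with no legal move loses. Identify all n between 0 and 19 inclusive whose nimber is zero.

0, 2, 9, 11, 18

n :  0  1  2  3  4  5  6  7  8  9 10 11 12 13 14 15 16 17 18 19
G :  0  1  0  1  2  3  2  3  4  0  1  0  1  2  3  2  3  4  0  1
P-positions are exactly the n with G(n) = 0.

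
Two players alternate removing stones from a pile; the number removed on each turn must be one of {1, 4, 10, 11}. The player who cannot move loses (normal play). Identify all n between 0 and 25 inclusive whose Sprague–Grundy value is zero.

n :  0  1  2  3  4  5  6  7  8  9 10 11 12 13 14 15 16 17 18 19 20 21 22 23 24 25
G :  0  1  0  1  2  0  1  0  1  2  3  2  3  4  0  1  2  3  2  0  1  0  1  2  3  2
P-positions are exactly the n with G(n) = 0.

0, 2, 5, 7, 14, 19, 21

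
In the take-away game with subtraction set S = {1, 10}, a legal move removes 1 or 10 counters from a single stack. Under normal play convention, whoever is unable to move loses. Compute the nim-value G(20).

1

n :  0  1  2  3  4  5  6  7  8  9 10 11 12 13 14 15 16 17 18 19 20
G :  0  1  0  1  0  1  0  1  0  1  2  0  1  0  1  0  1  0  1  0  1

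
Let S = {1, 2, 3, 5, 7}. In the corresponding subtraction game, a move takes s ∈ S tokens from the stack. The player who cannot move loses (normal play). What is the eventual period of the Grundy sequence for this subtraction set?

4

G(0) = 0
G(1) = mex{0} = 1
G(2) = mex{1,0} = 2
G(3) = mex{2,1,0} = 3
G(4) = mex{3,2,1} = 0
G(5) = mex{0,3,2,0} = 1
G(6) = mex{1,0,3,1} = 2
G(7) = mex{2,1,0,2,0} = 3
G(8) = mex{3,2,1,3,1} = 0
G(9) = mex{0,3,2,0,2} = 1
G(10) = mex{1,0,3,1,3} = 2
G(11) = mex{2,1,0,2,0} = 3
G(12) = mex{3,2,1,3,1} = 0
G(13) = mex{0,3,2,0,2} = 1
G(14) = mex{1,0,3,1,3} = 2
G(n+4) = G(n) holds for n = 0,…,6 (a full window of length max(S) = 7), so the sequence is purely periodic with period 4.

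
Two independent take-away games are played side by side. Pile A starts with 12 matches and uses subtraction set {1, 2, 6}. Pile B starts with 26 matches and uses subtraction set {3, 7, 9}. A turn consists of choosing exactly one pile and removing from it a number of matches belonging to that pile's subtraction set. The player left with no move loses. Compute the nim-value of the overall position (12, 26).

2

Pile A, S = {1, 2, 6}:
n :  0  1  2  3  4  5  6  7  8  9 10 11 12
G :  0  1  2  0  1  2  3  0  1  2  0  1  2
G_A(12) = 2.
Pile B, S = {3, 7, 9}:
G(0) = 0
G(1) = mex{} = 0
G(2) = mex{} = 0
G(3) = mex{0} = 1
G(4) = mex{0} = 1
G(5) = mex{0} = 1
G(6) = mex{1} = 0
G(7) = mex{1,0} = 2
G(8) = mex{1,0} = 2
G(9) = mex{0,0,0} = 1
G(10) = mex{2,1,0} = 3
G(11) = mex{2,1,0} = 3
G(12) = mex{1,1,1} = 0
G(13) = mex{3,0,1} = 2
G(14) = mex{3,2,1} = 0
G(15) = mex{0,2,0} = 1
G(16) = mex{2,1,2} = 0
G(17) = mex{0,3,2} = 1
G(18) = mex{1,3,1} = 0
G(19) = mex{0,0,3} = 1
G(20) = mex{1,2,3} = 0
G(21) = mex{0,0,0} = 1
G(22) = mex{1,1,2} = 0
G(23) = mex{0,0,0} = 1
G(24) = mex{1,1,1} = 0
G(25) = mex{0,0,0} = 1
G(26) = mex{1,1,1} = 0
G_B(26) = 0.
Combined Grundy value = 2 ⊕ 0 = 2.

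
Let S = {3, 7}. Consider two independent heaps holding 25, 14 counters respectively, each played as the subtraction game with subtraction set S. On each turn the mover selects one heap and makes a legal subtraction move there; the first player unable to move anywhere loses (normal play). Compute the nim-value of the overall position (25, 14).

All heaps use S = {3, 7}:
n :  0  1  2  3  4  5  6  7  8  9 10 11 12 13 14 15 16 17 18 19 20 21 22 23 24 25
G :  0  0  0  1  1  1  0  2  2  1  0  0  0  1  1  1  0  2  2  1  0  0  0  1  1  1
Heap A: G(25) = 1.
Heap B: G(14) = 1.
Combined Grundy value = 1 ⊕ 1 = 0.

0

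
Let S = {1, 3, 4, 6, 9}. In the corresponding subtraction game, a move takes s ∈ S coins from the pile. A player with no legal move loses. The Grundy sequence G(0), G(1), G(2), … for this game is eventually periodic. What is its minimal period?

12

n :  0  1  2  3  4  5  6  7  8  9 10 11 12 13 14 15 16 17 18 19 20 21 22 23 24 25
G :  0  1  0  1  2  3  2  0  1  4  3  2  0  1  0  1  2  3  2  0  1  4  3  2  0  1
G(n+12) = G(n) holds for n = 0,…,8 (a full window of length max(S) = 9), so the sequence is purely periodic with period 12.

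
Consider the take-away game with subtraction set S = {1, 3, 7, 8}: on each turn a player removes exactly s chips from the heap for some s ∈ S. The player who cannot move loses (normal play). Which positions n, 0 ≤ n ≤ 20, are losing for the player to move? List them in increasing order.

0, 2, 4, 6, 15, 17, 19

n :  0  1  2  3  4  5  6  7  8  9 10 11 12 13 14 15 16 17 18 19 20
G :  0  1  0  1  0  1  0  1  2  3  2  3  2  3  2  0  1  0  1  0  1
P-positions are exactly the n with G(n) = 0.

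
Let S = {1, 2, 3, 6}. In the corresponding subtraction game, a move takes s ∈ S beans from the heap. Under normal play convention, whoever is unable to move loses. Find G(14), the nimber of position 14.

n :  0  1  2  3  4  5  6  7  8  9 10 11 12 13 14
G :  0  1  2  3  0  1  2  3  0  1  2  3  0  1  2

2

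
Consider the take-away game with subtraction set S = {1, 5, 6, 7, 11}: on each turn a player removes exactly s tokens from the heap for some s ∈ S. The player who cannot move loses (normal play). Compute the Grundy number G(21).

3

n :  0  1  2  3  4  5  6  7  8  9 10 11 12 13 14 15 16 17 18 19 20 21
G :  0  1  0  1  0  1  2  3  2  3  2  3  0  1  0  1  0  1  2  3  2  3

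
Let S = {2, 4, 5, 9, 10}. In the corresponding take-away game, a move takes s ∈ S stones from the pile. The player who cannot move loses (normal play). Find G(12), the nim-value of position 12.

G(0) = 0
G(1) = mex{} = 0
G(2) = mex{0} = 1
G(3) = mex{0} = 1
G(4) = mex{1,0} = 2
G(5) = mex{1,0,0} = 2
G(6) = mex{2,1,0} = 3
G(7) = mex{2,1,1} = 0
G(8) = mex{3,2,1} = 0
G(9) = mex{0,2,2,0} = 1
G(10) = mex{0,3,2,0,0} = 1
G(11) = mex{1,0,3,1,0} = 2
G(12) = mex{1,0,0,1,1} = 2

2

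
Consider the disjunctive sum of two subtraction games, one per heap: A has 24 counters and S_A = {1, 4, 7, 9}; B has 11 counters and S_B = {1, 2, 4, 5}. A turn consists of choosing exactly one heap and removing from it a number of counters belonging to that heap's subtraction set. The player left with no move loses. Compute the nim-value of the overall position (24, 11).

2

Heap A, S = {1, 4, 7, 9}:
G(0) = 0
G(1) = mex{0} = 1
G(2) = mex{1} = 0
G(3) = mex{0} = 1
G(4) = mex{1,0} = 2
G(5) = mex{2,1} = 0
G(6) = mex{0,0} = 1
G(7) = mex{1,1,0} = 2
G(8) = mex{2,2,1} = 0
G(9) = mex{0,0,0,0} = 1
G(10) = mex{1,1,1,1} = 0
G(11) = mex{0,2,2,0} = 1
G(12) = mex{1,0,0,1} = 2
G(13) = mex{2,1,1,2} = 0
G(14) = mex{0,0,2,0} = 1
G(15) = mex{1,1,0,1} = 2
G(16) = mex{2,2,1,2} = 0
G(17) = mex{0,0,0,0} = 1
G(18) = mex{1,1,1,1} = 0
G(19) = mex{0,2,2,0} = 1
G(20) = mex{1,0,0,1} = 2
G(21) = mex{2,1,1,2} = 0
G(22) = mex{0,0,2,0} = 1
G(23) = mex{1,1,0,1} = 2
G(24) = mex{2,2,1,2} = 0
G_A(24) = 0.
Heap B, S = {1, 2, 4, 5}:
G(0) = 0
G(1) = mex{0} = 1
G(2) = mex{1,0} = 2
G(3) = mex{2,1} = 0
G(4) = mex{0,2,0} = 1
G(5) = mex{1,0,1,0} = 2
G(6) = mex{2,1,2,1} = 0
G(7) = mex{0,2,0,2} = 1
G(8) = mex{1,0,1,0} = 2
G(9) = mex{2,1,2,1} = 0
G(10) = mex{0,2,0,2} = 1
G(11) = mex{1,0,1,0} = 2
G_B(11) = 2.
Combined Grundy value = 0 ⊕ 2 = 2.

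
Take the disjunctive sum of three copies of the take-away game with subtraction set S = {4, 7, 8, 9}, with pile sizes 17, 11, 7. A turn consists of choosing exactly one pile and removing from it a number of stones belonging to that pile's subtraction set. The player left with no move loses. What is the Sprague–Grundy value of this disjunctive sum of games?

2

All piles use S = {4, 7, 8, 9}:
n :  0  1  2  3  4  5  6  7  8  9 10 11 12 13 14 15 16 17
G :  0  0  0  0  1  1  1  1  2  2  2  2  3  0  0  0  0  1
Pile A: G(17) = 1.
Pile B: G(11) = 2.
Pile C: G(7) = 1.
Combined Grundy value = 1 ⊕ 2 ⊕ 1 = 2.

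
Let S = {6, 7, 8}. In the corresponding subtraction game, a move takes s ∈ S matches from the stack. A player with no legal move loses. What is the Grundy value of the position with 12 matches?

2

G(0) = 0
G(1) = mex{} = 0
G(2) = mex{} = 0
G(3) = mex{} = 0
G(4) = mex{} = 0
G(5) = mex{} = 0
G(6) = mex{0} = 1
G(7) = mex{0,0} = 1
G(8) = mex{0,0,0} = 1
G(9) = mex{0,0,0} = 1
G(10) = mex{0,0,0} = 1
G(11) = mex{0,0,0} = 1
G(12) = mex{1,0,0} = 2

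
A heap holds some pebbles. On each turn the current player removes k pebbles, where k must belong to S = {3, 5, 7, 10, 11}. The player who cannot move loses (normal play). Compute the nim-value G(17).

G(0) = 0
G(1) = mex{} = 0
G(2) = mex{} = 0
G(3) = mex{0} = 1
G(4) = mex{0} = 1
G(5) = mex{0,0} = 1
G(6) = mex{1,0} = 2
G(7) = mex{1,0,0} = 2
G(8) = mex{1,1,0} = 2
G(9) = mex{2,1,0} = 3
G(10) = mex{2,1,1,0} = 3
G(11) = mex{2,2,1,0,0} = 3
G(12) = mex{3,2,1,0,0} = 4
G(13) = mex{3,2,2,1,0} = 4
G(14) = mex{3,3,2,1,1} = 0
G(15) = mex{4,3,2,1,1} = 0
G(16) = mex{4,3,3,2,1} = 0
G(17) = mex{0,4,3,2,2} = 1

1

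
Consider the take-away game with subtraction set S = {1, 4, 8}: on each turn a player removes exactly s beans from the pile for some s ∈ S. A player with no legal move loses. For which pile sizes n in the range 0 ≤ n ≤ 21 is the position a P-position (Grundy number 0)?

0, 2, 5, 7, 12, 14, 17, 19

n :  0  1  2  3  4  5  6  7  8  9 10 11 12 13 14 15 16 17 18 19 20 21
G :  0  1  0  1  2  0  1  0  1  2  3  2  0  1  0  1  2  0  1  0  1  2
P-positions are exactly the n with G(n) = 0.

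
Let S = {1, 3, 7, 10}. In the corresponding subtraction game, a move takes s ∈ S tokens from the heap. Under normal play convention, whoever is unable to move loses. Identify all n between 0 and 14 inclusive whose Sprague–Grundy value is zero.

0, 2, 4, 6, 8

G(0) = 0
G(1) = mex{0} = 1
G(2) = mex{1} = 0
G(3) = mex{0,0} = 1
G(4) = mex{1,1} = 0
G(5) = mex{0,0} = 1
G(6) = mex{1,1} = 0
G(7) = mex{0,0,0} = 1
G(8) = mex{1,1,1} = 0
G(9) = mex{0,0,0} = 1
G(10) = mex{1,1,1,0} = 2
G(11) = mex{2,0,0,1} = 3
G(12) = mex{3,1,1,0} = 2
G(13) = mex{2,2,0,1} = 3
G(14) = mex{3,3,1,0} = 2
P-positions are exactly the n with G(n) = 0.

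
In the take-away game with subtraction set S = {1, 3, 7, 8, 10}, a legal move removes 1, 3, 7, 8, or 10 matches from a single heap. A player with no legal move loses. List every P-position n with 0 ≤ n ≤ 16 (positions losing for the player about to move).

n :  0  1  2  3  4  5  6  7  8  9 10 11 12 13 14 15 16
G :  0  1  0  1  0  1  0  1  2  3  2  3  2  3  2  0  1
P-positions are exactly the n with G(n) = 0.

0, 2, 4, 6, 15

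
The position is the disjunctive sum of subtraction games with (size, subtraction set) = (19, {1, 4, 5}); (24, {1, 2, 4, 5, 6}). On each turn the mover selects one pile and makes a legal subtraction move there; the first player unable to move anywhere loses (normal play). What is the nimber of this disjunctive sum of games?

Pile A, S = {1, 4, 5}:
G(0) = 0
G(1) = mex{0} = 1
G(2) = mex{1} = 0
G(3) = mex{0} = 1
G(4) = mex{1,0} = 2
G(5) = mex{2,1,0} = 3
G(6) = mex{3,0,1} = 2
G(7) = mex{2,1,0} = 3
G(8) = mex{3,2,1} = 0
G(9) = mex{0,3,2} = 1
G(10) = mex{1,2,3} = 0
G(11) = mex{0,3,2} = 1
G(12) = mex{1,0,3} = 2
G(13) = mex{2,1,0} = 3
G(14) = mex{3,0,1} = 2
G(15) = mex{2,1,0} = 3
G(16) = mex{3,2,1} = 0
G(17) = mex{0,3,2} = 1
G(18) = mex{1,2,3} = 0
G(19) = mex{0,3,2} = 1
G_A(19) = 1.
Pile B, S = {1, 2, 4, 5, 6}:
G(0) = 0
G(1) = mex{0} = 1
G(2) = mex{1,0} = 2
G(3) = mex{2,1} = 0
G(4) = mex{0,2,0} = 1
G(5) = mex{1,0,1,0} = 2
G(6) = mex{2,1,2,1,0} = 3
G(7) = mex{3,2,0,2,1} = 4
G(8) = mex{4,3,1,0,2} = 5
G(9) = mex{5,4,2,1,0} = 3
G(10) = mex{3,5,3,2,1} = 0
G(11) = mex{0,3,4,3,2} = 1
G(12) = mex{1,0,5,4,3} = 2
G(13) = mex{2,1,3,5,4} = 0
G(14) = mex{0,2,0,3,5} = 1
G(15) = mex{1,0,1,0,3} = 2
G(16) = mex{2,1,2,1,0} = 3
G(17) = mex{3,2,0,2,1} = 4
G(18) = mex{4,3,1,0,2} = 5
G(19) = mex{5,4,2,1,0} = 3
G(20) = mex{3,5,3,2,1} = 0
G(21) = mex{0,3,4,3,2} = 1
G(22) = mex{1,0,5,4,3} = 2
G(23) = mex{2,1,3,5,4} = 0
G(24) = mex{0,2,0,3,5} = 1
G_B(24) = 1.
Combined Grundy value = 1 ⊕ 1 = 0.

0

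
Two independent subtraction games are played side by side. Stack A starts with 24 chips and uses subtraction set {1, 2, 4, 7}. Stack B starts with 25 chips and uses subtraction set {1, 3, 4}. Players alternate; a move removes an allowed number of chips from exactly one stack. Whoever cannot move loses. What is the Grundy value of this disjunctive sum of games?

2

Stack A, S = {1, 2, 4, 7}:
G(0) = 0
G(1) = mex{0} = 1
G(2) = mex{1,0} = 2
G(3) = mex{2,1} = 0
G(4) = mex{0,2,0} = 1
G(5) = mex{1,0,1} = 2
G(6) = mex{2,1,2} = 0
G(7) = mex{0,2,0,0} = 1
G(8) = mex{1,0,1,1} = 2
G(9) = mex{2,1,2,2} = 0
G(10) = mex{0,2,0,0} = 1
G(11) = mex{1,0,1,1} = 2
G(12) = mex{2,1,2,2} = 0
G(13) = mex{0,2,0,0} = 1
G(14) = mex{1,0,1,1} = 2
G(15) = mex{2,1,2,2} = 0
G(16) = mex{0,2,0,0} = 1
G(17) = mex{1,0,1,1} = 2
G(18) = mex{2,1,2,2} = 0
G(19) = mex{0,2,0,0} = 1
G(20) = mex{1,0,1,1} = 2
G(21) = mex{2,1,2,2} = 0
G(22) = mex{0,2,0,0} = 1
G(23) = mex{1,0,1,1} = 2
G(24) = mex{2,1,2,2} = 0
G_A(24) = 0.
Stack B, S = {1, 3, 4}:
G(0) = 0
G(1) = mex{0} = 1
G(2) = mex{1} = 0
G(3) = mex{0,0} = 1
G(4) = mex{1,1,0} = 2
G(5) = mex{2,0,1} = 3
G(6) = mex{3,1,0} = 2
G(7) = mex{2,2,1} = 0
G(8) = mex{0,3,2} = 1
G(9) = mex{1,2,3} = 0
G(10) = mex{0,0,2} = 1
G(11) = mex{1,1,0} = 2
G(12) = mex{2,0,1} = 3
G(13) = mex{3,1,0} = 2
G(14) = mex{2,2,1} = 0
G(15) = mex{0,3,2} = 1
G(16) = mex{1,2,3} = 0
G(17) = mex{0,0,2} = 1
G(18) = mex{1,1,0} = 2
G(19) = mex{2,0,1} = 3
G(20) = mex{3,1,0} = 2
G(21) = mex{2,2,1} = 0
G(22) = mex{0,3,2} = 1
G(23) = mex{1,2,3} = 0
G(24) = mex{0,0,2} = 1
G(25) = mex{1,1,0} = 2
G_B(25) = 2.
Combined Grundy value = 0 ⊕ 2 = 2.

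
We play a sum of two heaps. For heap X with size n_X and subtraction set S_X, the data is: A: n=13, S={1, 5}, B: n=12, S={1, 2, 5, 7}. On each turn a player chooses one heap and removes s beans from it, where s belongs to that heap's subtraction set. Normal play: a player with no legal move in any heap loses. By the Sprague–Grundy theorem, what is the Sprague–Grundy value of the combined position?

1

Heap A, S = {1, 5}:
n :  0  1  2  3  4  5  6  7  8  9 10 11 12 13
G :  0  1  0  1  0  1  0  1  0  1  0  1  0  1
G_A(13) = 1.
Heap B, S = {1, 2, 5, 7}:
n :  0  1  2  3  4  5  6  7  8  9 10 11 12
G :  0  1  2  0  1  2  0  1  2  0  1  2  0
G_B(12) = 0.
Combined Grundy value = 1 ⊕ 0 = 1.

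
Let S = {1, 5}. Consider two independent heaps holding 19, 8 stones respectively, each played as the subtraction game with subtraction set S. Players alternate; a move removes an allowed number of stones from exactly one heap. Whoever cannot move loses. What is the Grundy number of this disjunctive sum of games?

1

All heaps use S = {1, 5}:
n :  0  1  2  3  4  5  6  7  8  9 10 11 12 13 14 15 16 17 18 19
G :  0  1  0  1  0  1  0  1  0  1  0  1  0  1  0  1  0  1  0  1
Heap A: G(19) = 1.
Heap B: G(8) = 0.
Combined Grundy value = 1 ⊕ 0 = 1.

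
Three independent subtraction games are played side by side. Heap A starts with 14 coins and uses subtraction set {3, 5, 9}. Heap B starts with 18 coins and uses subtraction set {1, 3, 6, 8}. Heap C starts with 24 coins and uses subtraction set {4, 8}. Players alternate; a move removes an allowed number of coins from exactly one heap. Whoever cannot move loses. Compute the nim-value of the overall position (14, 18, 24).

0

Heap A, S = {3, 5, 9}:
n :  0  1  2  3  4  5  6  7  8  9 10 11 12 13 14
G :  0  0  0  1  1  1  2  2  0  3  3  1  0  2  0
G_A(14) = 0.
Heap B, S = {1, 3, 6, 8}:
G(0) = 0
G(1) = mex{0} = 1
G(2) = mex{1} = 0
G(3) = mex{0,0} = 1
G(4) = mex{1,1} = 0
G(5) = mex{0,0} = 1
G(6) = mex{1,1,0} = 2
G(7) = mex{2,0,1} = 3
G(8) = mex{3,1,0,0} = 2
G(9) = mex{2,2,1,1} = 0
G(10) = mex{0,3,0,0} = 1
G(11) = mex{1,2,1,1} = 0
G(12) = mex{0,0,2,0} = 1
G(13) = mex{1,1,3,1} = 0
G(14) = mex{0,0,2,2} = 1
G(15) = mex{1,1,0,3} = 2
G(16) = mex{2,0,1,2} = 3
G(17) = mex{3,1,0,0} = 2
G(18) = mex{2,2,1,1} = 0
G_B(18) = 0.
Heap C, S = {4, 8}:
G(0) = 0
G(1) = mex{} = 0
G(2) = mex{} = 0
G(3) = mex{} = 0
G(4) = mex{0} = 1
G(5) = mex{0} = 1
G(6) = mex{0} = 1
G(7) = mex{0} = 1
G(8) = mex{1,0} = 2
G(9) = mex{1,0} = 2
G(10) = mex{1,0} = 2
G(11) = mex{1,0} = 2
G(12) = mex{2,1} = 0
G(13) = mex{2,1} = 0
G(14) = mex{2,1} = 0
G(15) = mex{2,1} = 0
G(16) = mex{0,2} = 1
G(17) = mex{0,2} = 1
G(18) = mex{0,2} = 1
G(19) = mex{0,2} = 1
G(20) = mex{1,0} = 2
G(21) = mex{1,0} = 2
G(22) = mex{1,0} = 2
G(23) = mex{1,0} = 2
G(24) = mex{2,1} = 0
G_C(24) = 0.
Combined Grundy value = 0 ⊕ 0 ⊕ 0 = 0.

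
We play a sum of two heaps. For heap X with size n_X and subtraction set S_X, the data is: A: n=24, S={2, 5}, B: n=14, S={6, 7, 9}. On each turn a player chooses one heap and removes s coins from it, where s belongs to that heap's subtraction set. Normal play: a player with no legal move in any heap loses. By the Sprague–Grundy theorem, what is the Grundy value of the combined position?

Heap A, S = {2, 5}:
n :  0  1  2  3  4  5  6  7  8  9 10 11 12 13 14 15 16 17 18 19 20 21 22 23 24
G :  0  0  1  1  0  2  1  0  0  1  1  0  2  1  0  0  1  1  0  2  1  0  0  1  1
G_A(24) = 1.
Heap B, S = {6, 7, 9}:
n :  0  1  2  3  4  5  6  7  8  9 10 11 12 13 14
G :  0  0  0  0  0  0  1  1  1  1  1  1  2  2  2
G_B(14) = 2.
Combined Grundy value = 1 ⊕ 2 = 3.

3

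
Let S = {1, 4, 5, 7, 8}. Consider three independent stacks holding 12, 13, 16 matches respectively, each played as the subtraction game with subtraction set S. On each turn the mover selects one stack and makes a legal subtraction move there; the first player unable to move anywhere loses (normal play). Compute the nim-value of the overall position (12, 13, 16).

2

All stacks use S = {1, 4, 5, 7, 8}:
n :  0  1  2  3  4  5  6  7  8  9 10 11 12 13 14 15 16
G :  0  1  0  1  2  3  2  3  4  5  4  0  1  0  1  2  3
Stack A: G(12) = 1.
Stack B: G(13) = 0.
Stack C: G(16) = 3.
Combined Grundy value = 1 ⊕ 0 ⊕ 3 = 2.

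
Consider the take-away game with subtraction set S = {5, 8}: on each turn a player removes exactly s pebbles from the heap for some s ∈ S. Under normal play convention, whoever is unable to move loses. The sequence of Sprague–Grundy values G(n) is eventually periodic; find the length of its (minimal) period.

13

n :  0  1  2  3  4  5  6  7  8  9 10 11 12 13 14 15 16 17 18 19 20 21 22 23 24 25 26 27
G :  0  0  0  0  0  1  1  1  1  1  2  2  2  0  0  0  0  0  1  1  1  1  1  2  2  2  0  0
G(n+13) = G(n) holds for n = 0,…,7 (a full window of length max(S) = 8), so the sequence is purely periodic with period 13.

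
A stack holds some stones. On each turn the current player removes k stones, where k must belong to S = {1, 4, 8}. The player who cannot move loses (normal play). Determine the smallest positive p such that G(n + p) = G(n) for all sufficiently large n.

12

n :  0  1  2  3  4  5  6  7  8  9 10 11 12 13 14 15 16 17 18 19 20 21 22 23 24 25
G :  0  1  0  1  2  0  1  0  1  2  3  2  0  1  0  1  2  0  1  0  1  2  3  2  0  1
G(n+12) = G(n) holds for n = 0,…,7 (a full window of length max(S) = 8), so the sequence is purely periodic with period 12.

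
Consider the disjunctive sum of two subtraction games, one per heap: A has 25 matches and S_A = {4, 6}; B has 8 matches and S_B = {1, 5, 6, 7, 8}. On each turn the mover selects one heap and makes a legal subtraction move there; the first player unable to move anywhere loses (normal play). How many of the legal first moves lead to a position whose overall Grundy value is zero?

Heap A, S = {4, 6}:
G(0) = 0
G(1) = mex{} = 0
G(2) = mex{} = 0
G(3) = mex{} = 0
G(4) = mex{0} = 1
G(5) = mex{0} = 1
G(6) = mex{0,0} = 1
G(7) = mex{0,0} = 1
G(8) = mex{1,0} = 2
G(9) = mex{1,0} = 2
G(10) = mex{1,1} = 0
G(11) = mex{1,1} = 0
G(12) = mex{2,1} = 0
G(13) = mex{2,1} = 0
G(14) = mex{0,2} = 1
G(15) = mex{0,2} = 1
G(16) = mex{0,0} = 1
G(17) = mex{0,0} = 1
G(18) = mex{1,0} = 2
G(19) = mex{1,0} = 2
G(20) = mex{1,1} = 0
G(21) = mex{1,1} = 0
G(22) = mex{2,1} = 0
G(23) = mex{2,1} = 0
G(24) = mex{0,2} = 1
G(25) = mex{0,2} = 1
G_A(25) = 1.
Heap B, S = {1, 5, 6, 7, 8}:
G(0) = 0
G(1) = mex{0} = 1
G(2) = mex{1} = 0
G(3) = mex{0} = 1
G(4) = mex{1} = 0
G(5) = mex{0,0} = 1
G(6) = mex{1,1,0} = 2
G(7) = mex{2,0,1,0} = 3
G(8) = mex{3,1,0,1,0} = 2
G_B(8) = 2.
Combined Grundy value = 1 ⊕ 2 = 3.
A winning move leaves total XOR = 0, i.e. changes one component's Grundy value g to g ⊕ X where X is the current total.
Heap A: need g' = 1⊕3 = 2. Options: 25−4→G=0, 25−6→G=2. Hits: 1.
Heap B: need g' = 2⊕3 = 1. Options: 8−1→G=3, 8−5→G=1, 8−6→G=0, 8−7→G=1, 8−8→G=0. Hits: 2.

3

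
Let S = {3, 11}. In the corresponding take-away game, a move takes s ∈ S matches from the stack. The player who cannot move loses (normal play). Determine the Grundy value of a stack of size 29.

n :  0  1  2  3  4  5  6  7  8  9 10 11 12 13 14 15 16 17 18 19 20 21 22 23 24 25 26 27 28 29
G :  0  0  0  1  1  1  0  0  0  1  1  1  2  2  0  0  0  1  1  1  0  0  0  1  1  1  2  2  0  0

0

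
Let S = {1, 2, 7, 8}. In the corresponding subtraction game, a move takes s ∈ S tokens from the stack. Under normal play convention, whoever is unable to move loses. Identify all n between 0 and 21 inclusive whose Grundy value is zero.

G(0) = 0
G(1) = mex{0} = 1
G(2) = mex{1,0} = 2
G(3) = mex{2,1} = 0
G(4) = mex{0,2} = 1
G(5) = mex{1,0} = 2
G(6) = mex{2,1} = 0
G(7) = mex{0,2,0} = 1
G(8) = mex{1,0,1,0} = 2
G(9) = mex{2,1,2,1} = 0
G(10) = mex{0,2,0,2} = 1
G(11) = mex{1,0,1,0} = 2
G(12) = mex{2,1,2,1} = 0
G(13) = mex{0,2,0,2} = 1
G(14) = mex{1,0,1,0} = 2
G(15) = mex{2,1,2,1} = 0
G(16) = mex{0,2,0,2} = 1
G(17) = mex{1,0,1,0} = 2
G(18) = mex{2,1,2,1} = 0
G(19) = mex{0,2,0,2} = 1
G(20) = mex{1,0,1,0} = 2
G(21) = mex{2,1,2,1} = 0
P-positions are exactly the n with G(n) = 0.

0, 3, 6, 9, 12, 15, 18, 21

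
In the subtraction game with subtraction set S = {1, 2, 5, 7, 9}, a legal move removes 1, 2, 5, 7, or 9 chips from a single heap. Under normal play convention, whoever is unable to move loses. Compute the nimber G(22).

G(0) = 0
G(1) = mex{0} = 1
G(2) = mex{1,0} = 2
G(3) = mex{2,1} = 0
G(4) = mex{0,2} = 1
G(5) = mex{1,0,0} = 2
G(6) = mex{2,1,1} = 0
G(7) = mex{0,2,2,0} = 1
G(8) = mex{1,0,0,1} = 2
G(9) = mex{2,1,1,2,0} = 3
G(10) = mex{3,2,2,0,1} = 4
G(11) = mex{4,3,0,1,2} = 5
G(12) = mex{5,4,1,2,0} = 3
G(13) = mex{3,5,2,0,1} = 4
G(14) = mex{4,3,3,1,2} = 0
G(15) = mex{0,4,4,2,0} = 1
G(16) = mex{1,0,5,3,1} = 2
G(17) = mex{2,1,3,4,2} = 0
G(18) = mex{0,2,4,5,3} = 1
G(19) = mex{1,0,0,3,4} = 2
G(20) = mex{2,1,1,4,5} = 0
G(21) = mex{0,2,2,0,3} = 1
G(22) = mex{1,0,0,1,4} = 2

2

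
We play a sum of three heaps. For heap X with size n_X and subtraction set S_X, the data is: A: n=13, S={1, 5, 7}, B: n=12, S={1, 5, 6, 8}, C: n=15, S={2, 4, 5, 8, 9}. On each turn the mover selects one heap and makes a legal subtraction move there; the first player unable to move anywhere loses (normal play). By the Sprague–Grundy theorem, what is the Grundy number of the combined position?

1

Heap A, S = {1, 5, 7}:
n :  0  1  2  3  4  5  6  7  8  9 10 11 12 13
G :  0  1  0  1  0  1  0  1  0  1  0  1  0  1
G_A(13) = 1.
Heap B, S = {1, 5, 6, 8}:
n :  0  1  2  3  4  5  6  7  8  9 10 11 12
G :  0  1  0  1  0  1  2  3  2  3  2  0  1
G_B(12) = 1.
Heap C, S = {2, 4, 5, 8, 9}:
n :  0  1  2  3  4  5  6  7  8  9 10 11 12 13 14 15
G :  0  0  1  1  2  2  3  0  4  1  5  2  3  0  0  1
G_C(15) = 1.
Combined Grundy value = 1 ⊕ 1 ⊕ 1 = 1.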